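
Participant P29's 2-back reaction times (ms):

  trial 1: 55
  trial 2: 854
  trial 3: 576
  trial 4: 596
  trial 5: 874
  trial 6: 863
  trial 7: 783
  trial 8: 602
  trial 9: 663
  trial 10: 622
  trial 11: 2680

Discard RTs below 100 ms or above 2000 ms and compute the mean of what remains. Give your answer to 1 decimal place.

714.8 ms

Excluded: 55, 2680
Retained (n=9): Σ = 6433
Mean = 6433/9 = 714.7778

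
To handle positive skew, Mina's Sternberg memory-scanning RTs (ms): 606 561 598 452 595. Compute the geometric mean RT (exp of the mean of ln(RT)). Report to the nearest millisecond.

ln(RT): 6.4069, 6.3297, 6.3936, 6.1137, 6.3886
Mean ln(RT) = 31.6324/5 = 6.32649
Geometric mean = exp(6.32649) = 559.19 ms

559 ms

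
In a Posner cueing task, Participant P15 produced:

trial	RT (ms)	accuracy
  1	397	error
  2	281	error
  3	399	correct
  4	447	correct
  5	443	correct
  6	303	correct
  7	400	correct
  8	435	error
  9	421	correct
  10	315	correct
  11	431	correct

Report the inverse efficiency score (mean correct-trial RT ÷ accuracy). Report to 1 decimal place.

Correct trials (n=8): 399, 447, 443, 303, 400, 421, 315, 431
Mean correct RT = 3159/8 = 394.8750 ms
Proportion correct = 8/11
IES = 394.8750 / (8/11) = 542.953 ms

543.0 ms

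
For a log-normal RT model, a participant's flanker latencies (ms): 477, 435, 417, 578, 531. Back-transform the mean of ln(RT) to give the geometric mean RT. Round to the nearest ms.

484 ms

ln(RT): 6.1675, 6.0753, 6.0331, 6.3596, 6.2748
Mean ln(RT) = 30.9103/5 = 6.18206
Geometric mean = exp(6.18206) = 483.99 ms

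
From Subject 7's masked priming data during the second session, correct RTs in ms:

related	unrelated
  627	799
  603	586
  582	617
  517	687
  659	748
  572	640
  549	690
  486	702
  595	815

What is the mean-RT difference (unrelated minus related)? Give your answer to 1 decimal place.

121.6 ms

M(related) = 5190/9 = 576.667
M(unrelated) = 6284/9 = 698.222
Difference = 698.222 − 576.667 = 121.556 ms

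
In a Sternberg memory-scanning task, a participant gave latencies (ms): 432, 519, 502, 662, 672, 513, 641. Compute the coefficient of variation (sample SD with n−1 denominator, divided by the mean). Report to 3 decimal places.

n = 7, Σ = 3941, M = 563.0000
Σ(x−M)² = 53084.000; s = √(53084.000/6) = 94.0603
CV = 94.0603 / 563.0000 = 0.16707

0.167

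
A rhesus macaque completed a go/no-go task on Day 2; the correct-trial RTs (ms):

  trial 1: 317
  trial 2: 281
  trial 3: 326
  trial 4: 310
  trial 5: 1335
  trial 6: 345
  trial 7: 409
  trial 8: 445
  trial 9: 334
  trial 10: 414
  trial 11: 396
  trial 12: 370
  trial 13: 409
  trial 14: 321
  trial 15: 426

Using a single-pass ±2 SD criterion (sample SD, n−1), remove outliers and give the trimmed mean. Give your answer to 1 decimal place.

n = 15, ΣRT = 6438, M = 429.200
Σ(x−M)² = 913658.40; s = √(913658.40/14) = 255.463
Cutoffs: 429.200 ± 2·255.463 → [-81.7, 940.1]
Outside: 1335 → excluded.
Retained (n=14): Σ = 5103, mean = 5103/14 = 364.500

364.5 ms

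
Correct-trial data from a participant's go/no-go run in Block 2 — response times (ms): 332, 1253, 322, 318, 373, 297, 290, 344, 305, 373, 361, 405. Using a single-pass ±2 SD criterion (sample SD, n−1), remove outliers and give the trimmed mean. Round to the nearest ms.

338 ms

n = 12, ΣRT = 4973, M = 414.417
Σ(x−M)² = 780420.92; s = √(780420.92/11) = 266.359
Cutoffs: 414.417 ± 2·266.359 → [-118.3, 947.1]
Outside: 1253 → excluded.
Retained (n=11): Σ = 3720, mean = 3720/11 = 338.182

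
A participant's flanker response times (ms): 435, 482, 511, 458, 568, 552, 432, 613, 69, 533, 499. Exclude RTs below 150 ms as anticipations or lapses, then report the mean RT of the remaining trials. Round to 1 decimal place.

508.3 ms

Excluded: 69
Retained (n=10): Σ = 5083
Mean = 5083/10 = 508.3000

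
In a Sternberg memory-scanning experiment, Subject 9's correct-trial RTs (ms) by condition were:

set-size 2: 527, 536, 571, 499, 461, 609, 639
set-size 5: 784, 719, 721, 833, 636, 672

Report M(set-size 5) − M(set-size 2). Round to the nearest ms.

M(set-size 2) = 3842/7 = 548.857
M(set-size 5) = 4365/6 = 727.500
Difference = 727.500 − 548.857 = 178.643 ms

179 ms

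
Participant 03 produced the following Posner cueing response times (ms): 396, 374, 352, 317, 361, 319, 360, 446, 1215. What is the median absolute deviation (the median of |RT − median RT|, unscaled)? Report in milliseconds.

35 ms

Sorted: 317, 319, 352, 360, 361, 374, 396, 446, 1215 → median = 361
|x − 361|: 35, 13, 9, 44, 0, 42, 1, 85, 854
Sorted deviations: 0, 1, 9, 13, 35, 42, 44, 85, 854 → MAD = 35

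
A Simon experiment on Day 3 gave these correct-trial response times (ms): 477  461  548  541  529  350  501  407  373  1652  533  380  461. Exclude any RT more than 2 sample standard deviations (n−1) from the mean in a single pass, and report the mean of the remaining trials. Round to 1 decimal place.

463.4 ms

n = 13, ΣRT = 7213, M = 554.846
Σ(x−M)² = 1359163.69; s = √(1359163.69/12) = 336.547
Cutoffs: 554.846 ± 2·336.547 → [-118.2, 1227.9]
Outside: 1652 → excluded.
Retained (n=12): Σ = 5561, mean = 5561/12 = 463.417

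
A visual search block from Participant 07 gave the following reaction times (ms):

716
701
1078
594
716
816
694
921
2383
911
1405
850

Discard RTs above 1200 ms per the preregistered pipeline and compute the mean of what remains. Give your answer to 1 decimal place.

799.7 ms

Excluded: 1405, 2383
Retained (n=10): Σ = 7997
Mean = 7997/10 = 799.7000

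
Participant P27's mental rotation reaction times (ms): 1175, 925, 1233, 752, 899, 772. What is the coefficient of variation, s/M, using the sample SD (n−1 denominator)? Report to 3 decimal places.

0.211

n = 6, Σ = 5756, M = 959.3333
Σ(x−M)² = 204305.333; s = √(204305.333/5) = 202.1412
CV = 202.1412 / 959.3333 = 0.21071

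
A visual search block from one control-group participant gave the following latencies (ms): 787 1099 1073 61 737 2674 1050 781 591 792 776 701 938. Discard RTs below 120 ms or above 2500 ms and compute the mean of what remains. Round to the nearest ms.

848 ms

Excluded: 61, 2674
Retained (n=11): Σ = 9325
Mean = 9325/11 = 847.7273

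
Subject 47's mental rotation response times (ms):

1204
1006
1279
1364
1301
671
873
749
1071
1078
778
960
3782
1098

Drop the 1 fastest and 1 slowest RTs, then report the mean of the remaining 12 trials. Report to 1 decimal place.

1063.4 ms

Sorted: 671, 749, 778, 873, 960, 1006, 1071, 1078, 1098, 1204, 1279, 1301, 1364, 3782
Drop lowest 1 (671) and highest 1 (3782)
Remaining (n=12): Σ = 12761, mean = 12761/12 = 1063.417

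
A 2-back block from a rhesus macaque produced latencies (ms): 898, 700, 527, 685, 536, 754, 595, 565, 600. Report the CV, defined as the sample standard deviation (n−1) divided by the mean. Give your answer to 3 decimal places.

n = 9, Σ = 5860, M = 651.1111
Σ(x−M)² = 116908.889; s = √(116908.889/8) = 120.8868
CV = 120.8868 / 651.1111 = 0.18566

0.186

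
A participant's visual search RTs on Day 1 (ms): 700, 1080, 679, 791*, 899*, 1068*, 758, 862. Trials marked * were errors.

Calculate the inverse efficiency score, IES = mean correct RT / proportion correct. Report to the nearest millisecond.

1305 ms

Correct trials (n=5): 700, 1080, 679, 758, 862
Mean correct RT = 4079/5 = 815.8000 ms
Proportion correct = 5/8
IES = 815.8000 / (5/8) = 1305.280 ms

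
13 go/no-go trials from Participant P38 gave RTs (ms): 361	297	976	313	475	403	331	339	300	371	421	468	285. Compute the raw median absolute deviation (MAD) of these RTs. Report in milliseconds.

60 ms

Sorted: 285, 297, 300, 313, 331, 339, 361, 371, 403, 421, 468, 475, 976 → median = 361
|x − 361|: 0, 64, 615, 48, 114, 42, 30, 22, 61, 10, 60, 107, 76
Sorted deviations: 0, 10, 22, 30, 42, 48, 60, 61, 64, 76, 107, 114, 615 → MAD = 60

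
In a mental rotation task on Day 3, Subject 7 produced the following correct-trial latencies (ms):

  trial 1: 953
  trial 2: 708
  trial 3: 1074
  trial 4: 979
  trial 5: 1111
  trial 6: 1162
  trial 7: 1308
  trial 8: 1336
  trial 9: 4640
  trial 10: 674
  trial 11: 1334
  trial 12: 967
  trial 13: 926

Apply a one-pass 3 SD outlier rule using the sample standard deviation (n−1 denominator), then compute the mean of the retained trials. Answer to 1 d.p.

n = 13, ΣRT = 17172, M = 1320.923
Σ(x−M)² = 12474820.92; s = √(12474820.92/12) = 1019.592
Cutoffs: 1320.923 ± 3·1019.592 → [-1737.9, 4379.7]
Outside: 4640 → excluded.
Retained (n=12): Σ = 12532, mean = 12532/12 = 1044.333

1044.3 ms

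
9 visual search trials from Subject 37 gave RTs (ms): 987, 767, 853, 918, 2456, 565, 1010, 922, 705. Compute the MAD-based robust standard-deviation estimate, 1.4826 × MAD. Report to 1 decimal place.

Sorted: 565, 705, 767, 853, 918, 922, 987, 1010, 2456 → median = 918
|x − 918| sorted: 0, 4, 65, 69, 92, 151, 213, 353, 1538 → MAD = 92
Robust SD ≈ 1.4826 × 92 = 136.399

136.4 ms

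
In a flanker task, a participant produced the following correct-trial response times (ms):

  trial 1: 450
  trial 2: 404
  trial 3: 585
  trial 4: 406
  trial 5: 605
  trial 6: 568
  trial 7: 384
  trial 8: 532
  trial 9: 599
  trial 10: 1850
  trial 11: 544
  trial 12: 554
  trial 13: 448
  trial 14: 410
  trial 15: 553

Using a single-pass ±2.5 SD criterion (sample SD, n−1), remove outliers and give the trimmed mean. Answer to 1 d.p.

n = 15, ΣRT = 8892, M = 592.800
Σ(x−M)² = 1779494.40; s = √(1779494.40/14) = 356.520
Cutoffs: 592.800 ± 2.5·356.520 → [-298.5, 1484.1]
Outside: 1850 → excluded.
Retained (n=14): Σ = 7042, mean = 7042/14 = 503.000

503.0 ms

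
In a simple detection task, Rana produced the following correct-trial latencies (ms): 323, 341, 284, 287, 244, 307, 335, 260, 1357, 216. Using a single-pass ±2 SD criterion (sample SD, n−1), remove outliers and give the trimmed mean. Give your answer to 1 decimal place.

n = 10, ΣRT = 3954, M = 395.400
Σ(x−M)² = 1041938.40; s = √(1041938.40/9) = 340.251
Cutoffs: 395.400 ± 2·340.251 → [-285.1, 1075.9]
Outside: 1357 → excluded.
Retained (n=9): Σ = 2597, mean = 2597/9 = 288.556

288.6 ms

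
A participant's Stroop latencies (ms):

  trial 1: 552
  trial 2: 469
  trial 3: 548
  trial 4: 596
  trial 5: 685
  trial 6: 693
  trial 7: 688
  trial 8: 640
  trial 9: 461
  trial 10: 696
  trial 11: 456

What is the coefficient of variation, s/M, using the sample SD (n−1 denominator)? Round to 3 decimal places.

0.166

n = 11, Σ = 6484, M = 589.4545
Σ(x−M)² = 95452.727; s = √(95452.727/10) = 97.6999
CV = 97.6999 / 589.4545 = 0.16575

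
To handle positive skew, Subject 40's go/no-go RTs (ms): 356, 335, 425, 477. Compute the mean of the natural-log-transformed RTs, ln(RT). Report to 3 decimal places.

5.977

ln(RT): 5.8749, 5.8141, 6.0521, 6.1675
Σ ln(RT) = 23.9087
Mean = 23.9087/4 = 5.97717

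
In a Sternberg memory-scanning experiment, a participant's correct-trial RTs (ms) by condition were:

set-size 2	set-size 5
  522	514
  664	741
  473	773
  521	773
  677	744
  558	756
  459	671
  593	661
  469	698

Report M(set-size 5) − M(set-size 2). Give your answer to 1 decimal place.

M(set-size 2) = 4936/9 = 548.444
M(set-size 5) = 6331/9 = 703.444
Difference = 703.444 − 548.444 = 155.000 ms

155.0 ms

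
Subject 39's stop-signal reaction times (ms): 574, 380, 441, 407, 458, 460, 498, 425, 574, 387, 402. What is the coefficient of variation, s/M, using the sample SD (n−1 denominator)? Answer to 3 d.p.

n = 11, Σ = 5006, M = 455.0909
Σ(x−M)² = 46662.909; s = √(46662.909/10) = 68.3103
CV = 68.3103 / 455.0909 = 0.15010

0.150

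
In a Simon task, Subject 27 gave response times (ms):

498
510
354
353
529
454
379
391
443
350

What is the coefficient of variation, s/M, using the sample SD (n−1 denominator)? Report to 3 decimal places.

n = 10, Σ = 4261, M = 426.1000
Σ(x−M)² = 43644.900; s = √(43644.900/9) = 69.6379
CV = 69.6379 / 426.1000 = 0.16343

0.163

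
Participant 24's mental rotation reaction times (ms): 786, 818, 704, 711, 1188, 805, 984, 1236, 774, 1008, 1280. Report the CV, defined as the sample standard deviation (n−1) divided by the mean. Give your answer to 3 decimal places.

0.230

n = 11, Σ = 10294, M = 935.8182
Σ(x−M)² = 463605.636; s = √(463605.636/10) = 215.3150
CV = 215.3150 / 935.8182 = 0.23008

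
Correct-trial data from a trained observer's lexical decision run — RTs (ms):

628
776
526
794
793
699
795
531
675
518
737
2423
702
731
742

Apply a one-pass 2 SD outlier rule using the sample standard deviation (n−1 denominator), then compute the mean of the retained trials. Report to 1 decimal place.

689.1 ms

n = 15, ΣRT = 12070, M = 804.667
Σ(x−M)² = 2938557.33; s = √(2938557.33/14) = 458.145
Cutoffs: 804.667 ± 2·458.145 → [-111.6, 1721.0]
Outside: 2423 → excluded.
Retained (n=14): Σ = 9647, mean = 9647/14 = 689.071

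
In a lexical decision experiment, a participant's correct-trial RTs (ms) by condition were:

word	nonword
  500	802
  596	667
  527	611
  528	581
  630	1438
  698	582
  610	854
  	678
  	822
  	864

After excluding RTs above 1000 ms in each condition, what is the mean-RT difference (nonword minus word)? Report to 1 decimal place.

133.7 ms

nonword: exclude 1438
M(word) = 4089/7 = 584.143
M(nonword) = 6461/9 = 717.889
Difference = 717.889 − 584.143 = 133.746 ms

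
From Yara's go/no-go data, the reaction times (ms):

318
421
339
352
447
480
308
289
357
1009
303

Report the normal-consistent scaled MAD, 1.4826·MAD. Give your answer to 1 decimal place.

Sorted: 289, 303, 308, 318, 339, 352, 357, 421, 447, 480, 1009 → median = 352
|x − 352| sorted: 0, 5, 13, 34, 44, 49, 63, 69, 95, 128, 657 → MAD = 49
Robust SD ≈ 1.4826 × 49 = 72.647

72.6 ms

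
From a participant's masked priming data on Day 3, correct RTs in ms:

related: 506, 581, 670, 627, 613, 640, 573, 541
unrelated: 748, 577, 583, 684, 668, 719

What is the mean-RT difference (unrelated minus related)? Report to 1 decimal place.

M(related) = 4751/8 = 593.875
M(unrelated) = 3979/6 = 663.167
Difference = 663.167 − 593.875 = 69.292 ms

69.3 ms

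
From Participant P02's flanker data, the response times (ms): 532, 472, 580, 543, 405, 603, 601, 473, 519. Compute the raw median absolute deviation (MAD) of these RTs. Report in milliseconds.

Sorted: 405, 472, 473, 519, 532, 543, 580, 601, 603 → median = 532
|x − 532|: 0, 60, 48, 11, 127, 71, 69, 59, 13
Sorted deviations: 0, 11, 13, 48, 59, 60, 69, 71, 127 → MAD = 59

59 ms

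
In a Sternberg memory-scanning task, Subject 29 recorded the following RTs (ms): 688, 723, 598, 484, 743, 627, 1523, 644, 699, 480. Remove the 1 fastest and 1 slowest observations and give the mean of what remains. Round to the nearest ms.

651 ms

Sorted: 480, 484, 598, 627, 644, 688, 699, 723, 743, 1523
Drop lowest 1 (480) and highest 1 (1523)
Remaining (n=8): Σ = 5206, mean = 5206/8 = 650.750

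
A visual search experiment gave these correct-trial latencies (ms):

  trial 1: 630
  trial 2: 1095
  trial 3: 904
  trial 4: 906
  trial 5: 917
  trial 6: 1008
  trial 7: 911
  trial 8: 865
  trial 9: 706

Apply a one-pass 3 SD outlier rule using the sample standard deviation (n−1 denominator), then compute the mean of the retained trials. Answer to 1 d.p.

n = 9, ΣRT = 7942, M = 882.444
Σ(x−M)² = 159138.22; s = √(159138.22/8) = 141.040
Cutoffs: 882.444 ± 3·141.040 → [459.3, 1305.6]
No RTs fall outside the cutoffs; all 9 retained. Mean = 7942/9 = 882.444

882.4 ms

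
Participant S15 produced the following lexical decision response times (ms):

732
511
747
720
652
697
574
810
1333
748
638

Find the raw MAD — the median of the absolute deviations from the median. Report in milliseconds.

Sorted: 511, 574, 638, 652, 697, 720, 732, 747, 748, 810, 1333 → median = 720
|x − 720|: 12, 209, 27, 0, 68, 23, 146, 90, 613, 28, 82
Sorted deviations: 0, 12, 23, 27, 28, 68, 82, 90, 146, 209, 613 → MAD = 68

68 ms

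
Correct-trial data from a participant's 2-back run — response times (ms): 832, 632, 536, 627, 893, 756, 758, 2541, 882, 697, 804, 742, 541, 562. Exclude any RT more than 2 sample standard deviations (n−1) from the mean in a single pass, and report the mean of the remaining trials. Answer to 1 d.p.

n = 14, ΣRT = 11803, M = 843.071
Σ(x−M)² = 3290768.93; s = √(3290768.93/13) = 503.126
Cutoffs: 843.071 ± 2·503.126 → [-163.2, 1849.3]
Outside: 2541 → excluded.
Retained (n=13): Σ = 9262, mean = 9262/13 = 712.462

712.5 ms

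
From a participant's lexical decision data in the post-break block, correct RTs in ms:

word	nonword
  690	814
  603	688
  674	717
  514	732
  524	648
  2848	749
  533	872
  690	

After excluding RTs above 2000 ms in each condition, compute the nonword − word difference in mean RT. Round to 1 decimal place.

word: exclude 2848
M(word) = 4228/7 = 604.000
M(nonword) = 5220/7 = 745.714
Difference = 745.714 − 604.000 = 141.714 ms

141.7 ms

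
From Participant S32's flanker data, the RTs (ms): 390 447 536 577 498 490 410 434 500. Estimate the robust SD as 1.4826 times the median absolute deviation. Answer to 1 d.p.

Sorted: 390, 410, 434, 447, 490, 498, 500, 536, 577 → median = 490
|x − 490| sorted: 0, 8, 10, 43, 46, 56, 80, 87, 100 → MAD = 46
Robust SD ≈ 1.4826 × 46 = 68.200

68.2 ms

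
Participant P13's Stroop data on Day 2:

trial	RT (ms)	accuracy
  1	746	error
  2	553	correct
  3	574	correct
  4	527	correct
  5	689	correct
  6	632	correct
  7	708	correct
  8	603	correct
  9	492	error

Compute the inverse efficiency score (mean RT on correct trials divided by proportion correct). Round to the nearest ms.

Correct trials (n=7): 553, 574, 527, 689, 632, 708, 603
Mean correct RT = 4286/7 = 612.2857 ms
Proportion correct = 7/9
IES = 612.2857 / (7/9) = 787.224 ms

787 ms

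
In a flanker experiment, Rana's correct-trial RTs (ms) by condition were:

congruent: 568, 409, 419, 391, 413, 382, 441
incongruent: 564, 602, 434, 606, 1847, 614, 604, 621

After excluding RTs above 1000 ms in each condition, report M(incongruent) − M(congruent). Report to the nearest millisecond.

incongruent: exclude 1847
M(congruent) = 3023/7 = 431.857
M(incongruent) = 4045/7 = 577.857
Difference = 577.857 − 431.857 = 146.000 ms

146 ms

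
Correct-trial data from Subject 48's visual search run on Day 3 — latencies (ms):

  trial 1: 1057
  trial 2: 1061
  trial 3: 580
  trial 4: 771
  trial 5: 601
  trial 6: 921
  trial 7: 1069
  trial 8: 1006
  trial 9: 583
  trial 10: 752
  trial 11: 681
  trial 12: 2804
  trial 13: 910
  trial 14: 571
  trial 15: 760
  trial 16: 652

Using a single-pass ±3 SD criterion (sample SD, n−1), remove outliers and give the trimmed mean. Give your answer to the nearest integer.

n = 16, ΣRT = 14779, M = 923.688
Σ(x−M)² = 4275287.44; s = √(4275287.44/15) = 533.872
Cutoffs: 923.688 ± 3·533.872 → [-677.9, 2525.3]
Outside: 2804 → excluded.
Retained (n=15): Σ = 11975, mean = 11975/15 = 798.333

798 ms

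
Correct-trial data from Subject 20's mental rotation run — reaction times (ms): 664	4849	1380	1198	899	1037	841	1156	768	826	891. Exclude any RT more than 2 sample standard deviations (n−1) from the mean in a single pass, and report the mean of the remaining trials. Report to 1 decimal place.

966.0 ms

n = 11, ΣRT = 14509, M = 1319.000
Σ(x−M)² = 14149098.00; s = √(14149098.00/10) = 1189.500
Cutoffs: 1319.000 ± 2·1189.500 → [-1060.0, 3698.0]
Outside: 4849 → excluded.
Retained (n=10): Σ = 9660, mean = 9660/10 = 966.000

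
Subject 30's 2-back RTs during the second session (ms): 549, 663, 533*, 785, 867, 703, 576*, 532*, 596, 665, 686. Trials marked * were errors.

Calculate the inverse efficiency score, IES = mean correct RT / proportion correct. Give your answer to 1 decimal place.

947.7 ms

Correct trials (n=8): 549, 663, 785, 867, 703, 596, 665, 686
Mean correct RT = 5514/8 = 689.2500 ms
Proportion correct = 8/11
IES = 689.2500 / (8/11) = 947.719 ms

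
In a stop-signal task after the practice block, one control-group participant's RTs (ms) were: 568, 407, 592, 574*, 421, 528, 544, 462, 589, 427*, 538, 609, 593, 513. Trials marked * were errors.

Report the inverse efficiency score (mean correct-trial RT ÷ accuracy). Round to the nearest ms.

Correct trials (n=12): 568, 407, 592, 421, 528, 544, 462, 589, 538, 609, 593, 513
Mean correct RT = 6364/12 = 530.3333 ms
Proportion correct = 12/14
IES = 530.3333 / (12/14) = 618.722 ms

619 ms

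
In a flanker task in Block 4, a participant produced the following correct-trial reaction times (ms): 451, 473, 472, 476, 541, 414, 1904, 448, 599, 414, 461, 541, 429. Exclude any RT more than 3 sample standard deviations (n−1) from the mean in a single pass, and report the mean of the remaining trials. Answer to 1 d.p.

n = 13, ΣRT = 7623, M = 586.385
Σ(x−M)² = 1915917.08; s = √(1915917.08/12) = 399.574
Cutoffs: 586.385 ± 3·399.574 → [-612.3, 1785.1]
Outside: 1904 → excluded.
Retained (n=12): Σ = 5719, mean = 5719/12 = 476.583

476.6 ms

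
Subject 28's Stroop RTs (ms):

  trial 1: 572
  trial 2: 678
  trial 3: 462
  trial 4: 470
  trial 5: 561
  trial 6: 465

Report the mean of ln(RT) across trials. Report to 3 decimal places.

ln(RT): 6.3491, 6.5191, 6.1356, 6.1527, 6.3297, 6.1420
Σ ln(RT) = 37.6283
Mean = 37.6283/6 = 6.27139

6.271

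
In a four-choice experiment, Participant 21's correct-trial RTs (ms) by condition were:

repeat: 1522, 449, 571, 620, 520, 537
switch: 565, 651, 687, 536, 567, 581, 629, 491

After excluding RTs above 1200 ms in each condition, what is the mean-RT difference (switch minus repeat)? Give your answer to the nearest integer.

49 ms

repeat: exclude 1522
M(repeat) = 2697/5 = 539.400
M(switch) = 4707/8 = 588.375
Difference = 588.375 − 539.400 = 48.975 ms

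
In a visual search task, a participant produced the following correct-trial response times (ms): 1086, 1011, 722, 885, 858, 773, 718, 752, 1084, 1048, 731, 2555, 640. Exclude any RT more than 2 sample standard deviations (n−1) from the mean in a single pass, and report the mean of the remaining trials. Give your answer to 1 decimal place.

859.0 ms

n = 13, ΣRT = 12863, M = 989.462
Σ(x−M)² = 2938649.23; s = √(2938649.23/12) = 494.861
Cutoffs: 989.462 ± 2·494.861 → [-0.3, 1979.2]
Outside: 2555 → excluded.
Retained (n=12): Σ = 10308, mean = 10308/12 = 859.000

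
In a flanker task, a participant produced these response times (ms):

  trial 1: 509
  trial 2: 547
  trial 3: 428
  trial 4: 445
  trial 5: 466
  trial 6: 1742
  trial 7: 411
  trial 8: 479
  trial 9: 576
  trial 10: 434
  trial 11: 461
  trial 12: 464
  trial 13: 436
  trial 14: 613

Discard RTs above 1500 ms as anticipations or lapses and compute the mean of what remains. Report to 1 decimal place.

Excluded: 1742
Retained (n=13): Σ = 6269
Mean = 6269/13 = 482.2308

482.2 ms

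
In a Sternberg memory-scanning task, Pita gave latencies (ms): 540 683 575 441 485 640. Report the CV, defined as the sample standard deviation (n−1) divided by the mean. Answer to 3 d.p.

0.163

n = 6, Σ = 3364, M = 560.6667
Σ(x−M)² = 41937.333; s = √(41937.333/5) = 91.5831
CV = 91.5831 / 560.6667 = 0.16335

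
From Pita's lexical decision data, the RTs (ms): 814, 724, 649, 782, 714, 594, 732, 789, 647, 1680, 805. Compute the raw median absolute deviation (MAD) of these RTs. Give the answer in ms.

73 ms

Sorted: 594, 647, 649, 714, 724, 732, 782, 789, 805, 814, 1680 → median = 732
|x − 732|: 82, 8, 83, 50, 18, 138, 0, 57, 85, 948, 73
Sorted deviations: 0, 8, 18, 50, 57, 73, 82, 83, 85, 138, 948 → MAD = 73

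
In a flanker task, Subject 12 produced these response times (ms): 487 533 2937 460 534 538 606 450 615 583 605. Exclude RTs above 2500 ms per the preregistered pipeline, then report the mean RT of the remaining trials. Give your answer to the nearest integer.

Excluded: 2937
Retained (n=10): Σ = 5411
Mean = 5411/10 = 541.1000

541 ms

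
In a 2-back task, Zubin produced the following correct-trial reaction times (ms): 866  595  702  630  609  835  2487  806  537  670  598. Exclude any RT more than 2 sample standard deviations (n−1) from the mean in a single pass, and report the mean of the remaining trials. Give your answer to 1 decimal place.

n = 11, ΣRT = 9335, M = 848.636
Σ(x−M)² = 3069448.55; s = √(3069448.55/10) = 554.026
Cutoffs: 848.636 ± 2·554.026 → [-259.4, 1956.7]
Outside: 2487 → excluded.
Retained (n=10): Σ = 6848, mean = 6848/10 = 684.800

684.8 ms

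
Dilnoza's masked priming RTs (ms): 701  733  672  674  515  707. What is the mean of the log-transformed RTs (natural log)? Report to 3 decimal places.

ln(RT): 6.5525, 6.5971, 6.5103, 6.5132, 6.2442, 6.5610
Σ ln(RT) = 38.9783
Mean = 38.9783/6 = 6.49639

6.496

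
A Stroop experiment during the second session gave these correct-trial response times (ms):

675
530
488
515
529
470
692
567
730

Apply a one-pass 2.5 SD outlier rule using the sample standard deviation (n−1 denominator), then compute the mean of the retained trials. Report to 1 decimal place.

n = 9, ΣRT = 5196, M = 577.333
Σ(x−M)² = 74064.00; s = √(74064.00/8) = 96.219
Cutoffs: 577.333 ± 2.5·96.219 → [336.8, 817.9]
No RTs fall outside the cutoffs; all 9 retained. Mean = 5196/9 = 577.333

577.3 ms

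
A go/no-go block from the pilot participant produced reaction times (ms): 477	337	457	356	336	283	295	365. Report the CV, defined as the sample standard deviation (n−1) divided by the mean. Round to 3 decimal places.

0.193

n = 8, Σ = 2906, M = 363.2500
Σ(x−M)² = 34313.500; s = √(34313.500/7) = 70.0138
CV = 70.0138 / 363.2500 = 0.19274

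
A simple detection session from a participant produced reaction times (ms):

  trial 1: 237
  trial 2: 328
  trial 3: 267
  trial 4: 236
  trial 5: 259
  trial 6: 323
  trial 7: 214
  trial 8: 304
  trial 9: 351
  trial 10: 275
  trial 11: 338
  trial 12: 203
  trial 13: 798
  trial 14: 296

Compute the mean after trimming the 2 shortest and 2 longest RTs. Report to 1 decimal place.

286.3 ms

Sorted: 203, 214, 236, 237, 259, 267, 275, 296, 304, 323, 328, 338, 351, 798
Drop lowest 2 (203, 214) and highest 2 (351, 798)
Remaining (n=10): Σ = 2863, mean = 2863/10 = 286.300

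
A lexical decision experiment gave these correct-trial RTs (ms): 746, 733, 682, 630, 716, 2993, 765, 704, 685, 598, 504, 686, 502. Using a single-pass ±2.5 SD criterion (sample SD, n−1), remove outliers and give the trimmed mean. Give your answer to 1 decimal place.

n = 13, ΣRT = 10944, M = 841.846
Σ(x−M)² = 5097655.69; s = √(5097655.69/12) = 651.770
Cutoffs: 841.846 ± 2.5·651.770 → [-787.6, 2471.3]
Outside: 2993 → excluded.
Retained (n=12): Σ = 7951, mean = 7951/12 = 662.583

662.6 ms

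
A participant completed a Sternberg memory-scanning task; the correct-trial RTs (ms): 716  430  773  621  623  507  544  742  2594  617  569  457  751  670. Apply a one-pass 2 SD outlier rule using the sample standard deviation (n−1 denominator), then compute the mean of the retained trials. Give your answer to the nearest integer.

617 ms

n = 14, ΣRT = 10614, M = 758.143
Σ(x−M)² = 3780511.71; s = √(3780511.71/13) = 539.267
Cutoffs: 758.143 ± 2·539.267 → [-320.4, 1836.7]
Outside: 2594 → excluded.
Retained (n=13): Σ = 8020, mean = 8020/13 = 616.923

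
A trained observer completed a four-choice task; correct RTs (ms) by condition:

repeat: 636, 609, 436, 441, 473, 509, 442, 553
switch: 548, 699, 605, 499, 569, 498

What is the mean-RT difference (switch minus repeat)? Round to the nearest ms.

57 ms

M(repeat) = 4099/8 = 512.375
M(switch) = 3418/6 = 569.667
Difference = 569.667 − 512.375 = 57.292 ms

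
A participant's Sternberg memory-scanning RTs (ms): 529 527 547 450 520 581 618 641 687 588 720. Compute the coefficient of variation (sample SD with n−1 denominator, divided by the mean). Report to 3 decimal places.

n = 11, Σ = 6408, M = 582.5455
Σ(x−M)² = 63206.727; s = √(63206.727/10) = 79.5027
CV = 79.5027 / 582.5455 = 0.13647

0.136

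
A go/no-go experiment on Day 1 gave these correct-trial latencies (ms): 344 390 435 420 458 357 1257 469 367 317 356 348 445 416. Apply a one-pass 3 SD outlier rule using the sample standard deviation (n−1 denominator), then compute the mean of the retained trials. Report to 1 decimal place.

394.0 ms

n = 14, ΣRT = 6379, M = 455.643
Σ(x−M)² = 720837.21; s = √(720837.21/13) = 235.476
Cutoffs: 455.643 ± 3·235.476 → [-250.8, 1162.1]
Outside: 1257 → excluded.
Retained (n=13): Σ = 5122, mean = 5122/13 = 394.000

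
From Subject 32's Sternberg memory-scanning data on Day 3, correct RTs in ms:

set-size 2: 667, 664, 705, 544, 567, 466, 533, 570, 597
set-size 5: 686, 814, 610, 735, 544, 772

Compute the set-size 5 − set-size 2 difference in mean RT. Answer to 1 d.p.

103.2 ms

M(set-size 2) = 5313/9 = 590.333
M(set-size 5) = 4161/6 = 693.500
Difference = 693.500 − 590.333 = 103.167 ms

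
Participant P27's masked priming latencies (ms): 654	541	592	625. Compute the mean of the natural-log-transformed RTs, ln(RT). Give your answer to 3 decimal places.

ln(RT): 6.4831, 6.2934, 6.3835, 6.4378
Σ ln(RT) = 25.5978
Mean = 25.5978/4 = 6.39945

6.399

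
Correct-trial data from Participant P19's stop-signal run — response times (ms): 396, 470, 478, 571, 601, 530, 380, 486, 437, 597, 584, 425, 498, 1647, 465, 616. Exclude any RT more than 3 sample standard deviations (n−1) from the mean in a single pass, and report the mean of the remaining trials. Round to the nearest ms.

n = 16, ΣRT = 9181, M = 573.812
Σ(x−M)² = 1312118.44; s = √(1312118.44/15) = 295.761
Cutoffs: 573.812 ± 3·295.761 → [-313.5, 1461.1]
Outside: 1647 → excluded.
Retained (n=15): Σ = 7534, mean = 7534/15 = 502.267

502 ms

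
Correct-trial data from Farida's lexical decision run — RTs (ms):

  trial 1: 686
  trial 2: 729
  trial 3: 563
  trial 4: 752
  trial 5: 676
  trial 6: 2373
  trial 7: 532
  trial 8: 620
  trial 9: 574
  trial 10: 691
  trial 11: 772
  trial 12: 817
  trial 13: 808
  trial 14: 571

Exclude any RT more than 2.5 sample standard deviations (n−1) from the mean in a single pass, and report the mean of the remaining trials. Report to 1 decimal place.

n = 14, ΣRT = 11164, M = 797.429
Σ(x−M)² = 2786881.43; s = √(2786881.43/13) = 463.007
Cutoffs: 797.429 ± 2.5·463.007 → [-360.1, 1954.9]
Outside: 2373 → excluded.
Retained (n=13): Σ = 8791, mean = 8791/13 = 676.231

676.2 ms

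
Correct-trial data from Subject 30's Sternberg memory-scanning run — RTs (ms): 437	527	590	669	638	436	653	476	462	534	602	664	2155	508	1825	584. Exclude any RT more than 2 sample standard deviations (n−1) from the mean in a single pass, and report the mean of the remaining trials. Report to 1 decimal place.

555.7 ms

n = 16, ΣRT = 11760, M = 735.000
Σ(x−M)² = 3746554.00; s = √(3746554.00/15) = 499.770
Cutoffs: 735.000 ± 2·499.770 → [-264.5, 1734.5]
Outside: 1825, 2155 → excluded.
Retained (n=14): Σ = 7780, mean = 7780/14 = 555.714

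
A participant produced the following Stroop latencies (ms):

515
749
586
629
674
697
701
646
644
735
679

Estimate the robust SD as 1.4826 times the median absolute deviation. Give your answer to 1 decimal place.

Sorted: 515, 586, 629, 644, 646, 674, 679, 697, 701, 735, 749 → median = 674
|x − 674| sorted: 0, 5, 23, 27, 28, 30, 45, 61, 75, 88, 159 → MAD = 30
Robust SD ≈ 1.4826 × 30 = 44.478

44.5 ms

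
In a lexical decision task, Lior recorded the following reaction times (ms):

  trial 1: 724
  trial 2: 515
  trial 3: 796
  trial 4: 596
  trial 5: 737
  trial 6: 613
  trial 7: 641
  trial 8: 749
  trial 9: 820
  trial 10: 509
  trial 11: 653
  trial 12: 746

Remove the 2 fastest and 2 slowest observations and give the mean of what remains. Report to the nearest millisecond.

682 ms

Sorted: 509, 515, 596, 613, 641, 653, 724, 737, 746, 749, 796, 820
Drop lowest 2 (509, 515) and highest 2 (796, 820)
Remaining (n=8): Σ = 5459, mean = 5459/8 = 682.375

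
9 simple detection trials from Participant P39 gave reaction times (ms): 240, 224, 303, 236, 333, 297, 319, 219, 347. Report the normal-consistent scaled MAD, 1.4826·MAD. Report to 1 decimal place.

74.1 ms

Sorted: 219, 224, 236, 240, 297, 303, 319, 333, 347 → median = 297
|x − 297| sorted: 0, 6, 22, 36, 50, 57, 61, 73, 78 → MAD = 50
Robust SD ≈ 1.4826 × 50 = 74.130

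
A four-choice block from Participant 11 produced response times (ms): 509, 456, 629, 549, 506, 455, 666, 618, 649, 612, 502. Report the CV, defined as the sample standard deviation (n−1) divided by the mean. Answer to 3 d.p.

n = 11, Σ = 6151, M = 559.1818
Σ(x−M)² = 60821.636; s = √(60821.636/10) = 77.9882
CV = 77.9882 / 559.1818 = 0.13947

0.139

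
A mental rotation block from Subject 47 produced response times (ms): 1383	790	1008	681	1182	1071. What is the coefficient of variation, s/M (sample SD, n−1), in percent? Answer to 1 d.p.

n = 6, Σ = 6115, M = 1019.1667
Σ(x−M)² = 328574.833; s = √(328574.833/5) = 256.3493
CV = 256.3493 / 1019.1667 = 0.25153 = 25.153%

25.2%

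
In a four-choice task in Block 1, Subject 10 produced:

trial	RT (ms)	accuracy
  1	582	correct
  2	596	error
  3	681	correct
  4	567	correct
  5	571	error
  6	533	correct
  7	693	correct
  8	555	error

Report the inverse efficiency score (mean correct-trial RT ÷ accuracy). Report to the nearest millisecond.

Correct trials (n=5): 582, 681, 567, 533, 693
Mean correct RT = 3056/5 = 611.2000 ms
Proportion correct = 5/8
IES = 611.2000 / (5/8) = 977.920 ms

978 ms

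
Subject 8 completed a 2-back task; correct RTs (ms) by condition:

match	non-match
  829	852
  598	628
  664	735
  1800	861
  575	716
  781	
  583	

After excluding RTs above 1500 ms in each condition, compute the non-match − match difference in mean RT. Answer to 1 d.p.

match: exclude 1800
M(match) = 4030/6 = 671.667
M(non-match) = 3792/5 = 758.400
Difference = 758.400 − 671.667 = 86.733 ms

86.7 ms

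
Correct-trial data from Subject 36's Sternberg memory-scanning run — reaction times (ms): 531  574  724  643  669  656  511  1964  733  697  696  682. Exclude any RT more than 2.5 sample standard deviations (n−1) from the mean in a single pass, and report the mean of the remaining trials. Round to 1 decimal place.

646.9 ms

n = 12, ΣRT = 9080, M = 756.667
Σ(x−M)² = 1647480.67; s = √(1647480.67/11) = 387.003
Cutoffs: 756.667 ± 2.5·387.003 → [-210.8, 1724.2]
Outside: 1964 → excluded.
Retained (n=11): Σ = 7116, mean = 7116/11 = 646.909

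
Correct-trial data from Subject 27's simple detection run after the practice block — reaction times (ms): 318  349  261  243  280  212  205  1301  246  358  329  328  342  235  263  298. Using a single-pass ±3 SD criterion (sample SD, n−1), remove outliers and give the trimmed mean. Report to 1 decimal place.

n = 16, ΣRT = 5568, M = 348.000
Σ(x−M)² = 1005068.00; s = √(1005068.00/15) = 258.852
Cutoffs: 348.000 ± 3·258.852 → [-428.6, 1124.6]
Outside: 1301 → excluded.
Retained (n=15): Σ = 4267, mean = 4267/15 = 284.467

284.5 ms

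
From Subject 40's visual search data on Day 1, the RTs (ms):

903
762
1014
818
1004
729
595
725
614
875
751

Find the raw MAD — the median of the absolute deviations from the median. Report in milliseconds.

Sorted: 595, 614, 725, 729, 751, 762, 818, 875, 903, 1004, 1014 → median = 762
|x − 762|: 141, 0, 252, 56, 242, 33, 167, 37, 148, 113, 11
Sorted deviations: 0, 11, 33, 37, 56, 113, 141, 148, 167, 242, 252 → MAD = 113

113 ms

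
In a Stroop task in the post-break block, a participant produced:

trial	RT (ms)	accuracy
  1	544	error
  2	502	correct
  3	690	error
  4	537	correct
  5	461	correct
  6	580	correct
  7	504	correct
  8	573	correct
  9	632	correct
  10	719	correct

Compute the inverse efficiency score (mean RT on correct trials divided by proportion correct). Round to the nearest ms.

Correct trials (n=8): 502, 537, 461, 580, 504, 573, 632, 719
Mean correct RT = 4508/8 = 563.5000 ms
Proportion correct = 8/10
IES = 563.5000 / (8/10) = 704.375 ms

704 ms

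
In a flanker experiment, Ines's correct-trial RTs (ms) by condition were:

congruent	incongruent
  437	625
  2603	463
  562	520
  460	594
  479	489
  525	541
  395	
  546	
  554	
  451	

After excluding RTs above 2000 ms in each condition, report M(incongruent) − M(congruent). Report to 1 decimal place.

congruent: exclude 2603
M(congruent) = 4409/9 = 489.889
M(incongruent) = 3232/6 = 538.667
Difference = 538.667 − 489.889 = 48.778 ms

48.8 ms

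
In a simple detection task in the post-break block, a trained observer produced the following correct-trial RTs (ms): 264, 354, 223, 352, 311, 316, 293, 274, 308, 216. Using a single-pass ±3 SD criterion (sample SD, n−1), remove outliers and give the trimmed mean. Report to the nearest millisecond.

n = 10, ΣRT = 2911, M = 291.100
Σ(x−M)² = 20274.90; s = √(20274.90/9) = 47.463
Cutoffs: 291.100 ± 3·47.463 → [148.7, 433.5]
No RTs fall outside the cutoffs; all 10 retained. Mean = 2911/10 = 291.100

291 ms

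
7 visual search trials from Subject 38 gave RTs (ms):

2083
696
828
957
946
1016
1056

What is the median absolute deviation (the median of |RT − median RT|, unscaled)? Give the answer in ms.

Sorted: 696, 828, 946, 957, 1016, 1056, 2083 → median = 957
|x − 957|: 1126, 261, 129, 0, 11, 59, 99
Sorted deviations: 0, 11, 59, 99, 129, 261, 1126 → MAD = 99

99 ms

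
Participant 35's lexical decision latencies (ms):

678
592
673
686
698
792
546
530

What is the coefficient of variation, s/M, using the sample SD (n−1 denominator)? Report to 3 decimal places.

0.135

n = 8, Σ = 5195, M = 649.3750
Σ(x−M)² = 53653.875; s = √(53653.875/7) = 87.5491
CV = 87.5491 / 649.3750 = 0.13482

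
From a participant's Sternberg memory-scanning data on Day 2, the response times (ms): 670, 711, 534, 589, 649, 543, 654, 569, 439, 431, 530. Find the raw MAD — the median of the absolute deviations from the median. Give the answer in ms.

Sorted: 431, 439, 530, 534, 543, 569, 589, 649, 654, 670, 711 → median = 569
|x − 569|: 101, 142, 35, 20, 80, 26, 85, 0, 130, 138, 39
Sorted deviations: 0, 20, 26, 35, 39, 80, 85, 101, 130, 138, 142 → MAD = 80

80 ms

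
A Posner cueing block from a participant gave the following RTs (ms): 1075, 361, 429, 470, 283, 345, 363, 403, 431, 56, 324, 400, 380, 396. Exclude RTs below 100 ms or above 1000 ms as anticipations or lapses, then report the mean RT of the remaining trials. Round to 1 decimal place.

Excluded: 56, 1075
Retained (n=12): Σ = 4585
Mean = 4585/12 = 382.0833

382.1 ms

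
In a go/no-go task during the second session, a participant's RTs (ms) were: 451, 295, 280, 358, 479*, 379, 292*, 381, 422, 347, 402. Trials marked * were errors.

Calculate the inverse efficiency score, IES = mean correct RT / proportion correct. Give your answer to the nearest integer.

450 ms

Correct trials (n=9): 451, 295, 280, 358, 379, 381, 422, 347, 402
Mean correct RT = 3315/9 = 368.3333 ms
Proportion correct = 9/11
IES = 368.3333 / (9/11) = 450.185 ms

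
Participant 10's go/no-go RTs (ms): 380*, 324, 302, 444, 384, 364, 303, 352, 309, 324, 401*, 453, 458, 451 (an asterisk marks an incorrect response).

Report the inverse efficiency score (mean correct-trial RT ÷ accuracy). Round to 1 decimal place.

434.4 ms

Correct trials (n=12): 324, 302, 444, 384, 364, 303, 352, 309, 324, 453, 458, 451
Mean correct RT = 4468/12 = 372.3333 ms
Proportion correct = 12/14
IES = 372.3333 / (12/14) = 434.389 ms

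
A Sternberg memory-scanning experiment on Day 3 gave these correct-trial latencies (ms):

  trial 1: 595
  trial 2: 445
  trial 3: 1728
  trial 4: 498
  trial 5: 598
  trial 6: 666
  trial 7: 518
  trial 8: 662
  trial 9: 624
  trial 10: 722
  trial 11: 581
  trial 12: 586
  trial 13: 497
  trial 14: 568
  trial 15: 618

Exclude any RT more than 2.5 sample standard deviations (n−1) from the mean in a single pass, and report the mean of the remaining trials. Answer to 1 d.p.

n = 15, ΣRT = 9906, M = 660.400
Σ(x−M)² = 1295017.60; s = √(1295017.60/14) = 304.140
Cutoffs: 660.400 ± 2.5·304.140 → [-100.0, 1420.8]
Outside: 1728 → excluded.
Retained (n=14): Σ = 8178, mean = 8178/14 = 584.143

584.1 ms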